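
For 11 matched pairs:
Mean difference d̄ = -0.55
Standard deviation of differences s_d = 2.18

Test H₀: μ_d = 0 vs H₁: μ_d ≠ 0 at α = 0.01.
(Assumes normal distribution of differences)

df = n - 1 = 10
SE = s_d/√n = 2.18/√11 = 0.6573
t = d̄/SE = -0.55/0.6573 = -0.8368
Critical value: t_{0.005,10} = ±3.169
p-value ≈ 0.4223
Decision: fail to reject H₀

Answer: t = -0.8368, fail to reject H₀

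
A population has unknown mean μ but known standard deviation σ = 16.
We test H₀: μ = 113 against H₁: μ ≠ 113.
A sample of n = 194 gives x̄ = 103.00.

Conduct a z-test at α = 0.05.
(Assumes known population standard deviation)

Answer: z = -8.7055, reject H₀

Derivation:
Standard error: SE = σ/√n = 16/√194 = 1.1487
z-statistic: z = (x̄ - μ₀)/SE = (103.00 - 113)/1.1487 = -8.7055
Critical value: ±1.960
p-value < 0.0001
Decision: reject H₀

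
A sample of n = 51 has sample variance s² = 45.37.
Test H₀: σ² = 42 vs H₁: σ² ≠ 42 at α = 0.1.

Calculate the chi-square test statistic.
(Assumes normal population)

df = n - 1 = 50
χ² = (n-1)s²/σ₀² = 50×45.37/42 = 54.0119
Critical values: χ²_{0.95,50} = 34.764, χ²_{0.05,50} = 67.505
Rejection region: χ² < 34.764 or χ² > 67.505
Decision: fail to reject H₀

Answer: χ² = 54.0119, fail to reject H₀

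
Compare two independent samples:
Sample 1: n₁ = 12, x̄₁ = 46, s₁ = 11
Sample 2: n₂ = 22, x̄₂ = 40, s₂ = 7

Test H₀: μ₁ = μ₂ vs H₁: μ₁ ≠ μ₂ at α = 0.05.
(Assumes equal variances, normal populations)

Answer: t = 1.9469, fail to reject H₀

Derivation:
Pooled variance: s²_p = [11×11² + 21×7²]/(32) = 73.7500
s_p = 8.5878
SE = s_p×√(1/n₁ + 1/n₂) = 8.5878×√(1/12 + 1/22) = 3.0819
t = (x̄₁ - x̄₂)/SE = (46 - 40)/3.0819 = 1.9469
df = 32, t-critical = ±2.037
Decision: fail to reject H₀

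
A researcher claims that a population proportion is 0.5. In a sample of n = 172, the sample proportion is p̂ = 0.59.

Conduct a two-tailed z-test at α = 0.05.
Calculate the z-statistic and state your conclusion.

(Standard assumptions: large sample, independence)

H₀: p = 0.5, H₁: p ≠ 0.5
Standard error: SE = √(p₀(1-p₀)/n) = √(0.5×0.5/172) = 0.038125
z-statistic: z = (p̂ - p₀)/SE = (0.59 - 0.5)/0.038125 = 2.3607
Critical value: z_0.025 = ±1.960
p-value = 0.0182
Decision: reject H₀ at α = 0.05

Answer: z = 2.3607, reject H₀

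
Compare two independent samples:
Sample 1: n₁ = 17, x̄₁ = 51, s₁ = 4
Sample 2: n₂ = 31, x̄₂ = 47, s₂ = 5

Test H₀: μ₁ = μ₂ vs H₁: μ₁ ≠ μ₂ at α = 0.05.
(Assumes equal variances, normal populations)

Answer: t = 2.8341, reject H₀

Derivation:
Pooled variance: s²_p = [16×4² + 30×5²]/(46) = 21.8696
s_p = 4.6765
SE = s_p×√(1/n₁ + 1/n₂) = 4.6765×√(1/17 + 1/31) = 1.4114
t = (x̄₁ - x̄₂)/SE = (51 - 47)/1.4114 = 2.8341
df = 46, t-critical = ±2.013
Decision: reject H₀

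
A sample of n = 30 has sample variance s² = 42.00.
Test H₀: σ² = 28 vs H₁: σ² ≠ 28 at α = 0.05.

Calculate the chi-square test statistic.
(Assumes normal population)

Answer: χ² = 43.5000, fail to reject H₀

Derivation:
df = n - 1 = 29
χ² = (n-1)s²/σ₀² = 29×42.00/28 = 43.5000
Critical values: χ²_{0.975,29} = 16.047, χ²_{0.025,29} = 45.722
Rejection region: χ² < 16.047 or χ² > 45.722
Decision: fail to reject H₀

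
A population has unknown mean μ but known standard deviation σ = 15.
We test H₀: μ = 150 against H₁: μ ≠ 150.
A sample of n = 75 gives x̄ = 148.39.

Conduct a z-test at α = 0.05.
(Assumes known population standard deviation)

Standard error: SE = σ/√n = 15/√75 = 1.7321
z-statistic: z = (x̄ - μ₀)/SE = (148.39 - 150)/1.7321 = -0.9295
Critical value: ±1.960
p-value = 0.3526
Decision: fail to reject H₀

Answer: z = -0.9295, fail to reject H₀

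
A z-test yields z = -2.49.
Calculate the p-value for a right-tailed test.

Answer: p-value ≈ 0.9936

Derivation:
For z = -2.49:
p = P(Z > -2.49) = 1 - Φ(-2.49) = 0.9936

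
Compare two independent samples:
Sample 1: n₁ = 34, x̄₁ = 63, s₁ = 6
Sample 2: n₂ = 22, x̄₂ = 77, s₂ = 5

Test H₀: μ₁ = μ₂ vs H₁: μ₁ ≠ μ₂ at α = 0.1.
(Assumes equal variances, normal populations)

Pooled variance: s²_p = [33×6² + 21×5²]/(54) = 31.7222
s_p = 5.6322
SE = s_p×√(1/n₁ + 1/n₂) = 5.6322×√(1/34 + 1/22) = 1.5411
t = (x̄₁ - x̄₂)/SE = (63 - 77)/1.5411 = -9.0844
df = 54, t-critical = ±1.674
Decision: reject H₀

Answer: t = -9.0844, reject H₀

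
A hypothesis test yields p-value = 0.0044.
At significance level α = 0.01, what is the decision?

Compare p-value to α:
0.0044 < 0.01
Decision: reject H₀

Answer: reject H₀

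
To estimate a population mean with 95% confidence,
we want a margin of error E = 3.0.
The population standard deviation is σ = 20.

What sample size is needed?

Answer: n = 171

Derivation:
z_0.025 = 1.960
n = (z×σ/E)² = (1.960×20/3.0)²
n = 170.7378
Round up: n = 171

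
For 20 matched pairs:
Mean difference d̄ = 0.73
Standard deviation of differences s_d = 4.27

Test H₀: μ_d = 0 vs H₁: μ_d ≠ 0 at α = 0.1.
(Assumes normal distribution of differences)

Answer: t = 0.7646, fail to reject H₀

Derivation:
df = n - 1 = 19
SE = s_d/√n = 4.27/√20 = 0.9548
t = d̄/SE = 0.73/0.9548 = 0.7646
Critical value: t_{0.05,19} = ±1.729
p-value ≈ 0.4539
Decision: fail to reject H₀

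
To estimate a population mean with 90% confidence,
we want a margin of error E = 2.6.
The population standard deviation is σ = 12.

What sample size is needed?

z_0.05 = 1.645
n = (z×σ/E)² = (1.645×12/2.6)²
n = 57.6431
Round up: n = 58

Answer: n = 58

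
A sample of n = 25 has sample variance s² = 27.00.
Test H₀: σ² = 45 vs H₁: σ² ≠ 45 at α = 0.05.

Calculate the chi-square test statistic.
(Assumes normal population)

Answer: χ² = 14.4000, fail to reject H₀

Derivation:
df = n - 1 = 24
χ² = (n-1)s²/σ₀² = 24×27.00/45 = 14.4000
Critical values: χ²_{0.975,24} = 12.401, χ²_{0.025,24} = 39.364
Rejection region: χ² < 12.401 or χ² > 39.364
Decision: fail to reject H₀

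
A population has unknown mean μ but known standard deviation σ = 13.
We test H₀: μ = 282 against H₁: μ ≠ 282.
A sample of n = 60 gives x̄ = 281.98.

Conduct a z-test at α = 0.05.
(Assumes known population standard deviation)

Answer: z = -0.0119, fail to reject H₀

Derivation:
Standard error: SE = σ/√n = 13/√60 = 1.6783
z-statistic: z = (x̄ - μ₀)/SE = (281.98 - 282)/1.6783 = -0.0119
Critical value: ±1.960
p-value = 0.9905
Decision: fail to reject H₀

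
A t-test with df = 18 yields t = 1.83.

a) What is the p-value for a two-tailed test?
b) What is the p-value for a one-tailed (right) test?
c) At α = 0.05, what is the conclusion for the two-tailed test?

Using t-distribution with df = 18:
a) Two-tailed: p = 2×P(T > 1.83) = 0.0839
b) One-tailed: p = P(T > 1.83) = 0.0419
c) 0.0839 ≥ 0.05, fail to reject H₀

Answer: a) 0.0839, b) 0.0419, c) fail to reject H₀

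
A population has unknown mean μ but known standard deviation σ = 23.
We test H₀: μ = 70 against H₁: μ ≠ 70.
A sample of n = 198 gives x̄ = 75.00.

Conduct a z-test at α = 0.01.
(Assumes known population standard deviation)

Standard error: SE = σ/√n = 23/√198 = 1.6345
z-statistic: z = (x̄ - μ₀)/SE = (75.00 - 70)/1.6345 = 3.0590
Critical value: ±2.576
p-value = 0.0022
Decision: reject H₀

Answer: z = 3.0590, reject H₀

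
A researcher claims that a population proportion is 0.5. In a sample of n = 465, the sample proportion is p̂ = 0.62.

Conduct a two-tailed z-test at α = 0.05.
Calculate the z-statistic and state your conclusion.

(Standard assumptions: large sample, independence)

Answer: z = 5.1753, reject H₀

Derivation:
H₀: p = 0.5, H₁: p ≠ 0.5
Standard error: SE = √(p₀(1-p₀)/n) = √(0.5×0.5/465) = 0.023187
z-statistic: z = (p̂ - p₀)/SE = (0.62 - 0.5)/0.023187 = 5.1753
Critical value: z_0.025 = ±1.960
p-value < 0.0001
Decision: reject H₀ at α = 0.05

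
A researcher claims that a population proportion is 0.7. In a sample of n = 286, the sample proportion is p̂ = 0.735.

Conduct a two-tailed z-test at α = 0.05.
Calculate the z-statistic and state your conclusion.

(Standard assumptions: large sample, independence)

H₀: p = 0.7, H₁: p ≠ 0.7
Standard error: SE = √(p₀(1-p₀)/n) = √(0.7×0.3/286) = 0.027097
z-statistic: z = (p̂ - p₀)/SE = (0.735 - 0.7)/0.027097 = 1.2917
Critical value: z_0.025 = ±1.960
p-value = 0.1965
Decision: fail to reject H₀ at α = 0.05

Answer: z = 1.2917, fail to reject H₀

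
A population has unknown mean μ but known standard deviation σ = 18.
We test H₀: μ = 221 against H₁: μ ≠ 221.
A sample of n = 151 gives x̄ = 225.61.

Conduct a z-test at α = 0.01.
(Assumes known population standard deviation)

Standard error: SE = σ/√n = 18/√151 = 1.4648
z-statistic: z = (x̄ - μ₀)/SE = (225.61 - 221)/1.4648 = 3.1472
Critical value: ±2.576
p-value = 0.0016
Decision: reject H₀

Answer: z = 3.1472, reject H₀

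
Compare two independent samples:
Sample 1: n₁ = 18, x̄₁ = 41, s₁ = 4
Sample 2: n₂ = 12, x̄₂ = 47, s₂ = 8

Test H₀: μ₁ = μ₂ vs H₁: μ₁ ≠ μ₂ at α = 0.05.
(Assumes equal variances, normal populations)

Pooled variance: s²_p = [17×4² + 11×8²]/(28) = 34.8571
s_p = 5.9040
SE = s_p×√(1/n₁ + 1/n₂) = 5.9040×√(1/18 + 1/12) = 2.2003
t = (x̄₁ - x̄₂)/SE = (41 - 47)/2.2003 = -2.7269
df = 28, t-critical = ±2.048
Decision: reject H₀

Answer: t = -2.7269, reject H₀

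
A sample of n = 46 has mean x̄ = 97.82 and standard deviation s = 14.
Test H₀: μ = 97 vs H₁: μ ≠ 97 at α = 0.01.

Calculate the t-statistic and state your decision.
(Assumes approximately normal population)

Answer: t = 0.3972, fail to reject H₀

Derivation:
df = n - 1 = 45
SE = s/√n = 14/√46 = 2.0642
t = (x̄ - μ₀)/SE = (97.82 - 97)/2.0642 = 0.3972
Critical value: t_{0.005,45} = ±2.690
p-value ≈ 0.6931
Decision: fail to reject H₀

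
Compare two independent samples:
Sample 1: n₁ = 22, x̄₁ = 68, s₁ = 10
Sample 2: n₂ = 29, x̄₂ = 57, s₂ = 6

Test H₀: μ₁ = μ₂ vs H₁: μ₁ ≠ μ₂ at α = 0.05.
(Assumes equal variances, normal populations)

Pooled variance: s²_p = [21×10² + 28×6²]/(49) = 63.4286
s_p = 7.9642
SE = s_p×√(1/n₁ + 1/n₂) = 7.9642×√(1/22 + 1/29) = 2.2517
t = (x̄₁ - x̄₂)/SE = (68 - 57)/2.2517 = 4.8852
df = 49, t-critical = ±2.010
Decision: reject H₀

Answer: t = 4.8852, reject H₀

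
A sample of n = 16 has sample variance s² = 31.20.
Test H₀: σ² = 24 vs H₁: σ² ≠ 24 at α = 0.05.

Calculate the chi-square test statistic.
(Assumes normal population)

Answer: χ² = 19.5000, fail to reject H₀

Derivation:
df = n - 1 = 15
χ² = (n-1)s²/σ₀² = 15×31.20/24 = 19.5000
Critical values: χ²_{0.975,15} = 6.262, χ²_{0.025,15} = 27.488
Rejection region: χ² < 6.262 or χ² > 27.488
Decision: fail to reject H₀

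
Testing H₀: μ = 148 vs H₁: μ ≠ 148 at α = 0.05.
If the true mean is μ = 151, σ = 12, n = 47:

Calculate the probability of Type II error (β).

SE = σ/√n = 12/√47 = 1.7504
Critical values: μ₀ ± z_0.025×SE = 148 ± 1.960×1.7504
Acceptance region: (144.5692, 151.4308)
Under H₁ (μ = 151): z_high = (151.4308 - 151)/1.7504 = 0.2461, z_low = (144.5692 - 151)/1.7504 = -3.6739
β = P(not reject | H₁) = Φ(0.2461) - Φ(-3.6739) ≈ 0.5971

Answer: β ≈ 0.5971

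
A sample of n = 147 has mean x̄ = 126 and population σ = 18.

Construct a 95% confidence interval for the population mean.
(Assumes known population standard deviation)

Answer: (123.0902, 128.9098)

Derivation:
Confidence level: 95%, α = 0.05
z_0.025 = 1.960
SE = σ/√n = 18/√147 = 1.4846
Margin of error = 1.960 × 1.4846 = 2.9098
CI: x̄ ± margin = 126 ± 2.9098
CI: (123.0902, 128.9098)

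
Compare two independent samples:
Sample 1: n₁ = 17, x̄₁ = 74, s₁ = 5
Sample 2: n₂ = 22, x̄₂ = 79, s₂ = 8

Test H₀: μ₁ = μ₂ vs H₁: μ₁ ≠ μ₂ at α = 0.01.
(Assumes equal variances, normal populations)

Answer: t = -2.2553, fail to reject H₀

Derivation:
Pooled variance: s²_p = [16×5² + 21×8²]/(37) = 47.1351
s_p = 6.8655
SE = s_p×√(1/n₁ + 1/n₂) = 6.8655×√(1/17 + 1/22) = 2.2170
t = (x̄₁ - x̄₂)/SE = (74 - 79)/2.2170 = -2.2553
df = 37, t-critical = ±2.715
Decision: fail to reject H₀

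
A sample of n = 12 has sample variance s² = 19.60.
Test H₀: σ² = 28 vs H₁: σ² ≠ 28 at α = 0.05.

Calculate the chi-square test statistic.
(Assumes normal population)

df = n - 1 = 11
χ² = (n-1)s²/σ₀² = 11×19.60/28 = 7.7000
Critical values: χ²_{0.975,11} = 3.816, χ²_{0.025,11} = 21.920
Rejection region: χ² < 3.816 or χ² > 21.920
Decision: fail to reject H₀

Answer: χ² = 7.7000, fail to reject H₀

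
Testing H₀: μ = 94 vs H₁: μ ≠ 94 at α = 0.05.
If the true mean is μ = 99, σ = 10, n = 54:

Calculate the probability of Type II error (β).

SE = σ/√n = 10/√54 = 1.3608
Critical values: μ₀ ± z_0.025×SE = 94 ± 1.960×1.3608
Acceptance region: (91.3328, 96.6672)
Under H₁ (μ = 99): z_high = (96.6672 - 99)/1.3608 = -1.7143, z_low = (91.3328 - 99)/1.3608 = -5.6343
β = P(not reject | H₁) = Φ(-1.7143) - Φ(-5.6343) ≈ 0.0432

Answer: β ≈ 0.0432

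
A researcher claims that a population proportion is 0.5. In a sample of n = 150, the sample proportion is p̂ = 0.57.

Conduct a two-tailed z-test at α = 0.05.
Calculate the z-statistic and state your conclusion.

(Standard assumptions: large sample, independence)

H₀: p = 0.5, H₁: p ≠ 0.5
Standard error: SE = √(p₀(1-p₀)/n) = √(0.5×0.5/150) = 0.040825
z-statistic: z = (p̂ - p₀)/SE = (0.57 - 0.5)/0.040825 = 1.7146
Critical value: z_0.025 = ±1.960
p-value = 0.0864
Decision: fail to reject H₀ at α = 0.05

Answer: z = 1.7146, fail to reject H₀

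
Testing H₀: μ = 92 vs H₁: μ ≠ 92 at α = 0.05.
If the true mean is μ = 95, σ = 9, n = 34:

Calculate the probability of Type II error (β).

SE = σ/√n = 9/√34 = 1.5435
Critical values: μ₀ ± z_0.025×SE = 92 ± 1.960×1.5435
Acceptance region: (88.9747, 95.0253)
Under H₁ (μ = 95): z_high = (95.0253 - 95)/1.5435 = 0.0164, z_low = (88.9747 - 95)/1.5435 = -3.9037
β = P(not reject | H₁) = Φ(0.0164) - Φ(-3.9037) ≈ 0.5065

Answer: β ≈ 0.5065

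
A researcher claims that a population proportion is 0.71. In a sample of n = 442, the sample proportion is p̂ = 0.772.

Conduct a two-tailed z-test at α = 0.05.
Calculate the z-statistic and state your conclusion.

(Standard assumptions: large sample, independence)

H₀: p = 0.71, H₁: p ≠ 0.71
Standard error: SE = √(p₀(1-p₀)/n) = √(0.71×0.29/442) = 0.021583
z-statistic: z = (p̂ - p₀)/SE = (0.772 - 0.71)/0.021583 = 2.8726
Critical value: z_0.025 = ±1.960
p-value = 0.0041
Decision: reject H₀ at α = 0.05

Answer: z = 2.8726, reject H₀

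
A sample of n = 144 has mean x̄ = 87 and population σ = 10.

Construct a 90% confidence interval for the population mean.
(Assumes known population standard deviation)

Answer: (85.6292, 88.3708)

Derivation:
Confidence level: 90%, α = 0.1
z_0.05 = 1.645
SE = σ/√n = 10/√144 = 0.8333
Margin of error = 1.645 × 0.8333 = 1.3708
CI: x̄ ± margin = 87 ± 1.3708
CI: (85.6292, 88.3708)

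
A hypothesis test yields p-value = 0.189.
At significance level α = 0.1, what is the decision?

Compare p-value to α:
0.189 ≥ 0.1
Decision: fail to reject H₀

Answer: fail to reject H₀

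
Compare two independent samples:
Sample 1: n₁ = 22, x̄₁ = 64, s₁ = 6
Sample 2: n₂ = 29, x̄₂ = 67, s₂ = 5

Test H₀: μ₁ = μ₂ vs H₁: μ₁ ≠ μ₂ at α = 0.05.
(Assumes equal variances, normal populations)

Pooled variance: s²_p = [21×6² + 28×5²]/(49) = 29.7143
s_p = 5.4511
SE = s_p×√(1/n₁ + 1/n₂) = 5.4511×√(1/22 + 1/29) = 1.5412
t = (x̄₁ - x̄₂)/SE = (64 - 67)/1.5412 = -1.9465
df = 49, t-critical = ±2.010
Decision: fail to reject H₀

Answer: t = -1.9465, fail to reject H₀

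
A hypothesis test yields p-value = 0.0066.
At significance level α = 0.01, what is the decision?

Compare p-value to α:
0.0066 < 0.01
Decision: reject H₀

Answer: reject H₀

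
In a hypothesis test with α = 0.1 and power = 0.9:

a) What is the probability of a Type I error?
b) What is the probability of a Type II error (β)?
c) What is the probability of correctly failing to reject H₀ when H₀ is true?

Answer: a) 0.1, b) 0.1, c) 0.9

Derivation:
a) Type I error probability = α = 0.1
b) Power = P(reject H₀ | H₁ true) = 1 - β = 0.9, so Type II error probability = β = 1 - Power = 0.1
c) P(fail to reject H₀ | H₀ true) = 1 - α = 0.9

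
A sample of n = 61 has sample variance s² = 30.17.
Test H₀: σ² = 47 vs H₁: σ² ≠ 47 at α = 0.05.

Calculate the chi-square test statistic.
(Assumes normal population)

df = n - 1 = 60
χ² = (n-1)s²/σ₀² = 60×30.17/47 = 38.5149
Critical values: χ²_{0.975,60} = 40.482, χ²_{0.025,60} = 83.298
Rejection region: χ² < 40.482 or χ² > 83.298
Decision: reject H₀

Answer: χ² = 38.5149, reject H₀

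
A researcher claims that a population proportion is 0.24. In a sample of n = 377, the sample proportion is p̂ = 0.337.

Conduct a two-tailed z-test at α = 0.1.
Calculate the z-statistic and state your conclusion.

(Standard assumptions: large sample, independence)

Answer: z = 4.4099, reject H₀

Derivation:
H₀: p = 0.24, H₁: p ≠ 0.24
Standard error: SE = √(p₀(1-p₀)/n) = √(0.24×0.76/377) = 0.021996
z-statistic: z = (p̂ - p₀)/SE = (0.337 - 0.24)/0.021996 = 4.4099
Critical value: z_0.05 = ±1.645
p-value < 0.0001
Decision: reject H₀ at α = 0.1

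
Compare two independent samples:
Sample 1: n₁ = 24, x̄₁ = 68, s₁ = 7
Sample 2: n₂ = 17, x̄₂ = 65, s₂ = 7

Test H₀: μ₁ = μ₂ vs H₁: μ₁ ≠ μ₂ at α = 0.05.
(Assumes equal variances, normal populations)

Answer: t = 1.3520, fail to reject H₀

Derivation:
Pooled variance: s²_p = [23×7² + 16×7²]/(39) = 49.0000
s_p = 7.0000
SE = s_p×√(1/n₁ + 1/n₂) = 7.0000×√(1/24 + 1/17) = 2.2190
t = (x̄₁ - x̄₂)/SE = (68 - 65)/2.2190 = 1.3520
df = 39, t-critical = ±2.023
Decision: fail to reject H₀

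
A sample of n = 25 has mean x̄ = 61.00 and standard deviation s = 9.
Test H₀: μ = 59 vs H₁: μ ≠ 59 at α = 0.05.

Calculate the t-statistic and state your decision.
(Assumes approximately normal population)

Answer: t = 1.1111, fail to reject H₀

Derivation:
df = n - 1 = 24
SE = s/√n = 9/√25 = 1.8000
t = (x̄ - μ₀)/SE = (61.00 - 59)/1.8000 = 1.1111
Critical value: t_{0.025,24} = ±2.064
p-value ≈ 0.2775
Decision: fail to reject H₀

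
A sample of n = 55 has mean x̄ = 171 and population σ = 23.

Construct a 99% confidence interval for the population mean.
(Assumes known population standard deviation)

Confidence level: 99%, α = 0.01
z_0.005 = 2.576
SE = σ/√n = 23/√55 = 3.1013
Margin of error = 2.576 × 3.1013 = 7.9889
CI: x̄ ± margin = 171 ± 7.9889
CI: (163.0111, 178.9889)

Answer: (163.0111, 178.9889)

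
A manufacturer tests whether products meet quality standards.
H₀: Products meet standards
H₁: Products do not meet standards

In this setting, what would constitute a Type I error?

Type I error (α): Rejecting H₀ when H₀ is true
Type II error (β): Failing to reject H₀ when H₁ is true

Answer: Rejecting good products that actually meet standards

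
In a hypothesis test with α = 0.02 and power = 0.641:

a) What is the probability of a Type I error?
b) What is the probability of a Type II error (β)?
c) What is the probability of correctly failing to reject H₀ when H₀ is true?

a) Type I error probability = α = 0.02
b) Power = P(reject H₀ | H₁ true) = 1 - β = 0.641, so Type II error probability = β = 1 - Power = 0.359
c) P(fail to reject H₀ | H₀ true) = 1 - α = 0.98

Answer: a) 0.02, b) 0.359, c) 0.98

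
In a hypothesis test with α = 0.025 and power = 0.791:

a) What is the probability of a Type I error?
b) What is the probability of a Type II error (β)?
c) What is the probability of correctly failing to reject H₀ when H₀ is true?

Answer: a) 0.025, b) 0.209, c) 0.975

Derivation:
a) Type I error probability = α = 0.025
b) Power = P(reject H₀ | H₁ true) = 1 - β = 0.791, so Type II error probability = β = 1 - Power = 0.209
c) P(fail to reject H₀ | H₀ true) = 1 - α = 0.975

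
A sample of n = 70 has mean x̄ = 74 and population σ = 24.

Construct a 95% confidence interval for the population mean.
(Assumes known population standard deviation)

Answer: (68.3777, 79.6223)

Derivation:
Confidence level: 95%, α = 0.05
z_0.025 = 1.960
SE = σ/√n = 24/√70 = 2.8685
Margin of error = 1.960 × 2.8685 = 5.6223
CI: x̄ ± margin = 74 ± 5.6223
CI: (68.3777, 79.6223)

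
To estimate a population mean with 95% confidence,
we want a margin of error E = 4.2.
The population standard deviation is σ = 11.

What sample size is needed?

z_0.025 = 1.960
n = (z×σ/E)² = (1.960×11/4.2)²
n = 26.3511
Round up: n = 27

Answer: n = 27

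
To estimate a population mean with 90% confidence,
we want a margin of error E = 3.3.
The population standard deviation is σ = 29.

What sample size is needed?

Answer: n = 209

Derivation:
z_0.05 = 1.645
n = (z×σ/E)² = (1.645×29/3.3)²
n = 208.9777
Round up: n = 209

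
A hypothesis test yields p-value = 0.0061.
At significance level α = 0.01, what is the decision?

Answer: reject H₀

Derivation:
Compare p-value to α:
0.0061 < 0.01
Decision: reject H₀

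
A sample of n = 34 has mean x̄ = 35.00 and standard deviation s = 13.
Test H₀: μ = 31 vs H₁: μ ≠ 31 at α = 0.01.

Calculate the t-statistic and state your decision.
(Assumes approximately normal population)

df = n - 1 = 33
SE = s/√n = 13/√34 = 2.2295
t = (x̄ - μ₀)/SE = (35.00 - 31)/2.2295 = 1.7941
Critical value: t_{0.005,33} = ±2.733
p-value ≈ 0.0820
Decision: fail to reject H₀

Answer: t = 1.7941, fail to reject H₀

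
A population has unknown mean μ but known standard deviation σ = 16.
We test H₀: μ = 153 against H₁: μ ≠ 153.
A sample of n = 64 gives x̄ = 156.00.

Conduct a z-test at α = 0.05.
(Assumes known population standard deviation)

Answer: z = 1.5000, fail to reject H₀

Derivation:
Standard error: SE = σ/√n = 16/√64 = 2.0000
z-statistic: z = (x̄ - μ₀)/SE = (156.00 - 153)/2.0000 = 1.5000
Critical value: ±1.960
p-value = 0.1336
Decision: fail to reject H₀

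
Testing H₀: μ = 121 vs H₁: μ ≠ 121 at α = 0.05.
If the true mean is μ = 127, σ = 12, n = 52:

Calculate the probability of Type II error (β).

Answer: β ≈ 0.0499

Derivation:
SE = σ/√n = 12/√52 = 1.6641
Critical values: μ₀ ± z_0.025×SE = 121 ± 1.960×1.6641
Acceptance region: (117.7384, 124.2616)
Under H₁ (μ = 127): z_high = (124.2616 - 127)/1.6641 = -1.6456, z_low = (117.7384 - 127)/1.6641 = -5.5655
β = P(not reject | H₁) = Φ(-1.6456) - Φ(-5.5655) ≈ 0.0499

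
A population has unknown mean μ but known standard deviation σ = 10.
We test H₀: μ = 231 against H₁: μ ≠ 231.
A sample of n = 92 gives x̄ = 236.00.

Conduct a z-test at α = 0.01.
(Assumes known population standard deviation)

Answer: z = 4.7957, reject H₀

Derivation:
Standard error: SE = σ/√n = 10/√92 = 1.0426
z-statistic: z = (x̄ - μ₀)/SE = (236.00 - 231)/1.0426 = 4.7957
Critical value: ±2.576
p-value < 0.0001
Decision: reject H₀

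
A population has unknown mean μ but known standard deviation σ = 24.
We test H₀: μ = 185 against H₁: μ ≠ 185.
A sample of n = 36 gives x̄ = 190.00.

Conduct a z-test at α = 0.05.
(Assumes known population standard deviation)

Answer: z = 1.2500, fail to reject H₀

Derivation:
Standard error: SE = σ/√n = 24/√36 = 4.0000
z-statistic: z = (x̄ - μ₀)/SE = (190.00 - 185)/4.0000 = 1.2500
Critical value: ±1.960
p-value = 0.2113
Decision: fail to reject H₀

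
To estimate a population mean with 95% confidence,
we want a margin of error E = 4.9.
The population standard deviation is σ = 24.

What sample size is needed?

z_0.025 = 1.960
n = (z×σ/E)² = (1.960×24/4.9)²
n = 92.1600
Round up: n = 93

Answer: n = 93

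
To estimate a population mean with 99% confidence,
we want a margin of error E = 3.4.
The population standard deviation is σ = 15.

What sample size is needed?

Answer: n = 130

Derivation:
z_0.005 = 2.576
n = (z×σ/E)² = (2.576×15/3.4)²
n = 129.1565
Round up: n = 130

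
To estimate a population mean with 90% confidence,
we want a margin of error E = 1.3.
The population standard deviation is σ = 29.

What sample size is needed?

Answer: n = 1347

Derivation:
z_0.05 = 1.645
n = (z×σ/E)² = (1.645×29/1.3)²
n = 1346.6077
Round up: n = 1347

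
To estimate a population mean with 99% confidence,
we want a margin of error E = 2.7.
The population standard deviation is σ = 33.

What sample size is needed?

Answer: n = 992

Derivation:
z_0.005 = 2.576
n = (z×σ/E)² = (2.576×33/2.7)²
n = 991.2702
Round up: n = 992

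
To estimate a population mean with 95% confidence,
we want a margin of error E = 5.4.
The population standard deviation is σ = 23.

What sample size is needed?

Answer: n = 70

Derivation:
z_0.025 = 1.960
n = (z×σ/E)² = (1.960×23/5.4)²
n = 69.6916
Round up: n = 70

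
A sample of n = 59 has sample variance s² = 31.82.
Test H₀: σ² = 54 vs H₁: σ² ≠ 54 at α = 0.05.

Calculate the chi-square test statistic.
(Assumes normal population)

df = n - 1 = 58
χ² = (n-1)s²/σ₀² = 58×31.82/54 = 34.1770
Critical values: χ²_{0.975,58} = 38.844, χ²_{0.025,58} = 80.936
Rejection region: χ² < 38.844 or χ² > 80.936
Decision: reject H₀

Answer: χ² = 34.1770, reject H₀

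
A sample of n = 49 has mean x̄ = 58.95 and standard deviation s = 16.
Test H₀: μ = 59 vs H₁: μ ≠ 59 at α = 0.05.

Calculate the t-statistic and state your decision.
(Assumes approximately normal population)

df = n - 1 = 48
SE = s/√n = 16/√49 = 2.2857
t = (x̄ - μ₀)/SE = (58.95 - 59)/2.2857 = -0.0219
Critical value: t_{0.025,48} = ±2.011
p-value ≈ 0.9826
Decision: fail to reject H₀

Answer: t = -0.0219, fail to reject H₀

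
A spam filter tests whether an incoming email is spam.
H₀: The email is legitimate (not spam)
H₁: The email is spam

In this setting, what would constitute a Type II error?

Type I error: rejecting H₀ when it is actually true (false positive).
Type II error: failing to reject H₀ when H₁ is actually true (false negative).

Answer: Letting a spam email through to the inbox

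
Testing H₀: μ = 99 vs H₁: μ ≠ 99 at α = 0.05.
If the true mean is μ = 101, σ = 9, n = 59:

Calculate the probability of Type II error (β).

SE = σ/√n = 9/√59 = 1.1717
Critical values: μ₀ ± z_0.025×SE = 99 ± 1.960×1.1717
Acceptance region: (96.7035, 101.2965)
Under H₁ (μ = 101): z_high = (101.2965 - 101)/1.1717 = 0.2531, z_low = (96.7035 - 101)/1.1717 = -3.6669
β = P(not reject | H₁) = Φ(0.2531) - Φ(-3.6669) ≈ 0.5998

Answer: β ≈ 0.5998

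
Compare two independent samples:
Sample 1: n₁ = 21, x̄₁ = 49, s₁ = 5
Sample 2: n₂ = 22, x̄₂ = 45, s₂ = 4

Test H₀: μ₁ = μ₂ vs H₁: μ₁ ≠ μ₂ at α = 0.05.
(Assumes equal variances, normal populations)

Pooled variance: s²_p = [20×5² + 21×4²]/(41) = 20.3902
s_p = 4.5156
SE = s_p×√(1/n₁ + 1/n₂) = 4.5156×√(1/21 + 1/22) = 1.3776
t = (x̄₁ - x̄₂)/SE = (49 - 45)/1.3776 = 2.9036
df = 41, t-critical = ±2.020
Decision: reject H₀

Answer: t = 2.9036, reject H₀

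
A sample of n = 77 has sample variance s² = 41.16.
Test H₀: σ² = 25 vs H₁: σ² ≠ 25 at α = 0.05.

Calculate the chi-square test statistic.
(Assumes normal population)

df = n - 1 = 76
χ² = (n-1)s²/σ₀² = 76×41.16/25 = 125.1264
Critical values: χ²_{0.975,76} = 53.782, χ²_{0.025,76} = 101.999
Rejection region: χ² < 53.782 or χ² > 101.999
Decision: reject H₀

Answer: χ² = 125.1264, reject H₀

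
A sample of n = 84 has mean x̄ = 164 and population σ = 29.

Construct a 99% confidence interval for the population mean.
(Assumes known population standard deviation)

Confidence level: 99%, α = 0.01
z_0.005 = 2.576
SE = σ/√n = 29/√84 = 3.1642
Margin of error = 2.576 × 3.1642 = 8.1510
CI: x̄ ± margin = 164 ± 8.1510
CI: (155.8490, 172.1510)

Answer: (155.8490, 172.1510)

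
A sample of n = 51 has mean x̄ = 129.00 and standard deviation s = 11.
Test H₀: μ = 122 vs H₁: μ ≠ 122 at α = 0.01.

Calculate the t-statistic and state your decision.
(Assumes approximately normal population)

Answer: t = 4.5446, reject H₀

Derivation:
df = n - 1 = 50
SE = s/√n = 11/√51 = 1.5403
t = (x̄ - μ₀)/SE = (129.00 - 122)/1.5403 = 4.5446
Critical value: t_{0.005,50} = ±2.678
p-value < 0.0001
Decision: reject H₀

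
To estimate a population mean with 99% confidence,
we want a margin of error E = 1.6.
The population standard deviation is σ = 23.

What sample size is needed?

Answer: n = 1372

Derivation:
z_0.005 = 2.576
n = (z×σ/E)² = (2.576×23/1.6)²
n = 1371.2209
Round up: n = 1372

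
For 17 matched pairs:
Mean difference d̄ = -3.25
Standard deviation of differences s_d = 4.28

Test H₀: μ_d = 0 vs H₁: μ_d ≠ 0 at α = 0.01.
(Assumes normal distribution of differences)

Answer: t = -3.1307, reject H₀

Derivation:
df = n - 1 = 16
SE = s_d/√n = 4.28/√17 = 1.0381
t = d̄/SE = -3.25/1.0381 = -3.1307
Critical value: t_{0.005,16} = ±2.921
p-value ≈ 0.0065
Decision: reject H₀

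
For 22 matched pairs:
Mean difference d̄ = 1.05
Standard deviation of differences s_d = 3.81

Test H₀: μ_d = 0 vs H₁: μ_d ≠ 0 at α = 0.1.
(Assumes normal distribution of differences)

df = n - 1 = 21
SE = s_d/√n = 3.81/√22 = 0.8123
t = d̄/SE = 1.05/0.8123 = 1.2926
Critical value: t_{0.05,21} = ±1.721
p-value ≈ 0.2102
Decision: fail to reject H₀

Answer: t = 1.2926, fail to reject H₀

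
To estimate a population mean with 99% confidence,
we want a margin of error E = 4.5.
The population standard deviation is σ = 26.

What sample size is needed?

Answer: n = 222

Derivation:
z_0.005 = 2.576
n = (z×σ/E)² = (2.576×26/4.5)²
n = 221.5202
Round up: n = 222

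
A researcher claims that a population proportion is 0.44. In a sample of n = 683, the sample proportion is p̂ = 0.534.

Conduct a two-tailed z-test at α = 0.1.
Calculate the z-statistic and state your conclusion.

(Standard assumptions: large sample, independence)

H₀: p = 0.44, H₁: p ≠ 0.44
Standard error: SE = √(p₀(1-p₀)/n) = √(0.44×0.56/683) = 0.018994
z-statistic: z = (p̂ - p₀)/SE = (0.534 - 0.44)/0.018994 = 4.9489
Critical value: z_0.05 = ±1.645
p-value < 0.0001
Decision: reject H₀ at α = 0.1

Answer: z = 4.9489, reject H₀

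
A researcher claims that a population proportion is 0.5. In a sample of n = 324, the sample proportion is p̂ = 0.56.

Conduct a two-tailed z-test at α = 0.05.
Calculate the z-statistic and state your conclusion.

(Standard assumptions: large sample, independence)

H₀: p = 0.5, H₁: p ≠ 0.5
Standard error: SE = √(p₀(1-p₀)/n) = √(0.5×0.5/324) = 0.027778
z-statistic: z = (p̂ - p₀)/SE = (0.56 - 0.5)/0.027778 = 2.1600
Critical value: z_0.025 = ±1.960
p-value = 0.0308
Decision: reject H₀ at α = 0.05

Answer: z = 2.1600, reject H₀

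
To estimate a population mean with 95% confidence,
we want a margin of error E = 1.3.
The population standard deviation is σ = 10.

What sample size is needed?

z_0.025 = 1.960
n = (z×σ/E)² = (1.960×10/1.3)²
n = 227.3136
Round up: n = 228

Answer: n = 228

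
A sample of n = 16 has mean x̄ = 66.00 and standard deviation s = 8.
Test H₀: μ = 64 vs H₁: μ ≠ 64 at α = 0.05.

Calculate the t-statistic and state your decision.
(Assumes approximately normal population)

df = n - 1 = 15
SE = s/√n = 8/√16 = 2.0000
t = (x̄ - μ₀)/SE = (66.00 - 64)/2.0000 = 1.0000
Critical value: t_{0.025,15} = ±2.131
p-value ≈ 0.3332
Decision: fail to reject H₀

Answer: t = 1.0000, fail to reject H₀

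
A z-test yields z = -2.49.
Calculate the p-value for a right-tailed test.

For z = -2.49:
p = P(Z > -2.49) = 1 - Φ(-2.49) = 0.9936

Answer: p-value ≈ 0.9936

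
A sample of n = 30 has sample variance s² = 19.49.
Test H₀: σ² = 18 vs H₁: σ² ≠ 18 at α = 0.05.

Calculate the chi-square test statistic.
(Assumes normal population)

df = n - 1 = 29
χ² = (n-1)s²/σ₀² = 29×19.49/18 = 31.4006
Critical values: χ²_{0.975,29} = 16.047, χ²_{0.025,29} = 45.722
Rejection region: χ² < 16.047 or χ² > 45.722
Decision: fail to reject H₀

Answer: χ² = 31.4006, fail to reject H₀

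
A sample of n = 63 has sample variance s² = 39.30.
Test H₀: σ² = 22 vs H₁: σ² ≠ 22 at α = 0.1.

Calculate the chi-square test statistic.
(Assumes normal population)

df = n - 1 = 62
χ² = (n-1)s²/σ₀² = 62×39.30/22 = 110.7545
Critical values: χ²_{0.95,62} = 44.889, χ²_{0.05,62} = 81.381
Rejection region: χ² < 44.889 or χ² > 81.381
Decision: reject H₀

Answer: χ² = 110.7545, reject H₀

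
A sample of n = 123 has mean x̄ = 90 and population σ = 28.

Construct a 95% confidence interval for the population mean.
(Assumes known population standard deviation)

Confidence level: 95%, α = 0.05
z_0.025 = 1.960
SE = σ/√n = 28/√123 = 2.5247
Margin of error = 1.960 × 2.5247 = 4.9484
CI: x̄ ± margin = 90 ± 4.9484
CI: (85.0516, 94.9484)

Answer: (85.0516, 94.9484)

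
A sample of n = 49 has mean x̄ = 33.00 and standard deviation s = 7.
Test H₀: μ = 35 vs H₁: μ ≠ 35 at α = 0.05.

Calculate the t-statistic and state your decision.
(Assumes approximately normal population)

Answer: t = -2.0000, fail to reject H₀

Derivation:
df = n - 1 = 48
SE = s/√n = 7/√49 = 1.0000
t = (x̄ - μ₀)/SE = (33.00 - 35)/1.0000 = -2.0000
Critical value: t_{0.025,48} = ±2.011
p-value ≈ 0.0512
Decision: fail to reject H₀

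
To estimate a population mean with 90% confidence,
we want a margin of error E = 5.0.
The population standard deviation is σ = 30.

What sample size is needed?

Answer: n = 98

Derivation:
z_0.05 = 1.645
n = (z×σ/E)² = (1.645×30/5.0)²
n = 97.4169
Round up: n = 98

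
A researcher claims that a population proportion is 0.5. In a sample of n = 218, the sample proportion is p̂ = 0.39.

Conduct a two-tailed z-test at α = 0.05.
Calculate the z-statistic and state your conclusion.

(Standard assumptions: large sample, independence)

Answer: z = -3.2483, reject H₀

Derivation:
H₀: p = 0.5, H₁: p ≠ 0.5
Standard error: SE = √(p₀(1-p₀)/n) = √(0.5×0.5/218) = 0.033864
z-statistic: z = (p̂ - p₀)/SE = (0.39 - 0.5)/0.033864 = -3.2483
Critical value: z_0.025 = ±1.960
p-value = 0.0012
Decision: reject H₀ at α = 0.05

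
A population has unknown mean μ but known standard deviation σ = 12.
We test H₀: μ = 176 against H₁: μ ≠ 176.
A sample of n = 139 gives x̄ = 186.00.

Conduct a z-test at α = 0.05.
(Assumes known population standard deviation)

Answer: z = 9.8251, reject H₀

Derivation:
Standard error: SE = σ/√n = 12/√139 = 1.0178
z-statistic: z = (x̄ - μ₀)/SE = (186.00 - 176)/1.0178 = 9.8251
Critical value: ±1.960
p-value < 0.0001
Decision: reject H₀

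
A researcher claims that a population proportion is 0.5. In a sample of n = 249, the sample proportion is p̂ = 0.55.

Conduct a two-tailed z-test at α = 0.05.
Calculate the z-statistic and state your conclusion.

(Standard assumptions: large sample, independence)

Answer: z = 1.5780, fail to reject H₀

Derivation:
H₀: p = 0.5, H₁: p ≠ 0.5
Standard error: SE = √(p₀(1-p₀)/n) = √(0.5×0.5/249) = 0.031686
z-statistic: z = (p̂ - p₀)/SE = (0.55 - 0.5)/0.031686 = 1.5780
Critical value: z_0.025 = ±1.960
p-value = 0.1146
Decision: fail to reject H₀ at α = 0.05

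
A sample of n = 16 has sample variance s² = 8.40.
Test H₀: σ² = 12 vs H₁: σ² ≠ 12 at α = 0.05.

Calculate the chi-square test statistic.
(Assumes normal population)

df = n - 1 = 15
χ² = (n-1)s²/σ₀² = 15×8.40/12 = 10.5000
Critical values: χ²_{0.975,15} = 6.262, χ²_{0.025,15} = 27.488
Rejection region: χ² < 6.262 or χ² > 27.488
Decision: fail to reject H₀

Answer: χ² = 10.5000, fail to reject H₀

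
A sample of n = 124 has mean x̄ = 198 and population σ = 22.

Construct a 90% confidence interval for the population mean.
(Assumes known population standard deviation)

Answer: (194.7500, 201.2500)

Derivation:
Confidence level: 90%, α = 0.1
z_0.05 = 1.645
SE = σ/√n = 22/√124 = 1.9757
Margin of error = 1.645 × 1.9757 = 3.2500
CI: x̄ ± margin = 198 ± 3.2500
CI: (194.7500, 201.2500)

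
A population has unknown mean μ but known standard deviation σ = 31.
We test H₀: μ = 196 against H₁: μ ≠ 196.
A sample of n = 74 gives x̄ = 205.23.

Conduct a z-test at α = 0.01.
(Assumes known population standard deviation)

Standard error: SE = σ/√n = 31/√74 = 3.6037
z-statistic: z = (x̄ - μ₀)/SE = (205.23 - 196)/3.6037 = 2.5613
Critical value: ±2.576
p-value = 0.0104
Decision: fail to reject H₀

Answer: z = 2.5613, fail to reject H₀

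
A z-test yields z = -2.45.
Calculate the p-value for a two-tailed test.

Answer: p-value ≈ 0.0143

Derivation:
For z = -2.45:
p = 2×P(Z > |-2.45|) = 2×(1 - Φ(2.45)) = 0.0143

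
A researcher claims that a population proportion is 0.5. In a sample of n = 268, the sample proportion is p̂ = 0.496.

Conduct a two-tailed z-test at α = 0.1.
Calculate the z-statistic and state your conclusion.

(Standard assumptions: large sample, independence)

Answer: z = -0.1310, fail to reject H₀

Derivation:
H₀: p = 0.5, H₁: p ≠ 0.5
Standard error: SE = √(p₀(1-p₀)/n) = √(0.5×0.5/268) = 0.030542
z-statistic: z = (p̂ - p₀)/SE = (0.496 - 0.5)/0.030542 = -0.1310
Critical value: z_0.05 = ±1.645
p-value = 0.8958
Decision: fail to reject H₀ at α = 0.1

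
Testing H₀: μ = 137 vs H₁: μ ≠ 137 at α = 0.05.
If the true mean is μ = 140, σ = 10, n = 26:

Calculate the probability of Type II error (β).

SE = σ/√n = 10/√26 = 1.9612
Critical values: μ₀ ± z_0.025×SE = 137 ± 1.960×1.9612
Acceptance region: (133.1560, 140.8440)
Under H₁ (μ = 140): z_high = (140.8440 - 140)/1.9612 = 0.4303, z_low = (133.1560 - 140)/1.9612 = -3.4897
β = P(not reject | H₁) = Φ(0.4303) - Φ(-3.4897) ≈ 0.6663

Answer: β ≈ 0.6663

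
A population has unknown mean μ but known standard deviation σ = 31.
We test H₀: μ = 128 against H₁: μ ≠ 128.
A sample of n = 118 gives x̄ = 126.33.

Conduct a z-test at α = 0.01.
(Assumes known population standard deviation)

Answer: z = -0.5852, fail to reject H₀

Derivation:
Standard error: SE = σ/√n = 31/√118 = 2.8538
z-statistic: z = (x̄ - μ₀)/SE = (126.33 - 128)/2.8538 = -0.5852
Critical value: ±2.576
p-value = 0.5584
Decision: fail to reject H₀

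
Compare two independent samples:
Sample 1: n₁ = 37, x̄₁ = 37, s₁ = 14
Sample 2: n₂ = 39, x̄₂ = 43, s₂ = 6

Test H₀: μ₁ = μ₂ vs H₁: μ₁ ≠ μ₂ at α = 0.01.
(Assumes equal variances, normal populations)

Pooled variance: s²_p = [36×14² + 38×6²]/(74) = 113.8378
s_p = 10.6695
SE = s_p×√(1/n₁ + 1/n₂) = 10.6695×√(1/37 + 1/39) = 2.4486
t = (x̄₁ - x̄₂)/SE = (37 - 43)/2.4486 = -2.4504
df = 74, t-critical = ±2.644
Decision: fail to reject H₀

Answer: t = -2.4504, fail to reject H₀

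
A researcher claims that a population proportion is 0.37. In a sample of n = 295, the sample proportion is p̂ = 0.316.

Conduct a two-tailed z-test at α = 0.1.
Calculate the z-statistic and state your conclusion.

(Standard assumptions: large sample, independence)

H₀: p = 0.37, H₁: p ≠ 0.37
Standard error: SE = √(p₀(1-p₀)/n) = √(0.37×0.63/295) = 0.028110
z-statistic: z = (p̂ - p₀)/SE = (0.316 - 0.37)/0.028110 = -1.9210
Critical value: z_0.05 = ±1.645
p-value = 0.0547
Decision: reject H₀ at α = 0.1

Answer: z = -1.9210, reject H₀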